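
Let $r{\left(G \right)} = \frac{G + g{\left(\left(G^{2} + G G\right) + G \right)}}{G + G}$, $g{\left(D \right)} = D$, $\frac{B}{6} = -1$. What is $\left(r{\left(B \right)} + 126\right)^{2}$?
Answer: $14641$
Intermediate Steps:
$B = -6$ ($B = 6 \left(-1\right) = -6$)
$r{\left(G \right)} = \frac{2 G + 2 G^{2}}{2 G}$ ($r{\left(G \right)} = \frac{G + \left(\left(G^{2} + G G\right) + G\right)}{G + G} = \frac{G + \left(\left(G^{2} + G^{2}\right) + G\right)}{2 G} = \left(G + \left(2 G^{2} + G\right)\right) \frac{1}{2 G} = \left(G + \left(G + 2 G^{2}\right)\right) \frac{1}{2 G} = \left(2 G + 2 G^{2}\right) \frac{1}{2 G} = \frac{2 G + 2 G^{2}}{2 G}$)
$\left(r{\left(B \right)} + 126\right)^{2} = \left(\left(1 - 6\right) + 126\right)^{2} = \left(-5 + 126\right)^{2} = 121^{2} = 14641$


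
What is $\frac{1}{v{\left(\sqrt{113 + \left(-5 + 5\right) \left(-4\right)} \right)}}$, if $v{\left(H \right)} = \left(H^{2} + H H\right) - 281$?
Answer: $- \frac{1}{55} \approx -0.018182$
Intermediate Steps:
$v{\left(H \right)} = -281 + 2 H^{2}$ ($v{\left(H \right)} = \left(H^{2} + H^{2}\right) - 281 = 2 H^{2} - 281 = -281 + 2 H^{2}$)
$\frac{1}{v{\left(\sqrt{113 + \left(-5 + 5\right) \left(-4\right)} \right)}} = \frac{1}{-281 + 2 \left(\sqrt{113 + \left(-5 + 5\right) \left(-4\right)}\right)^{2}} = \frac{1}{-281 + 2 \left(\sqrt{113 + 0 \left(-4\right)}\right)^{2}} = \frac{1}{-281 + 2 \left(\sqrt{113 + 0}\right)^{2}} = \frac{1}{-281 + 2 \left(\sqrt{113}\right)^{2}} = \frac{1}{-281 + 2 \cdot 113} = \frac{1}{-281 + 226} = \frac{1}{-55} = - \frac{1}{55}$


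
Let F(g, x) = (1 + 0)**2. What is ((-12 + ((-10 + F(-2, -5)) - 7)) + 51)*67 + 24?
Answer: 1565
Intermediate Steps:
F(g, x) = 1 (F(g, x) = 1**2 = 1)
((-12 + ((-10 + F(-2, -5)) - 7)) + 51)*67 + 24 = ((-12 + ((-10 + 1) - 7)) + 51)*67 + 24 = ((-12 + (-9 - 7)) + 51)*67 + 24 = ((-12 - 16) + 51)*67 + 24 = (-28 + 51)*67 + 24 = 23*67 + 24 = 1541 + 24 = 1565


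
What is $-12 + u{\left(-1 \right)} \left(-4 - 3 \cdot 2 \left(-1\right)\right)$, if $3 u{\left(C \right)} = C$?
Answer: $- \frac{38}{3} \approx -12.667$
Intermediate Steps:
$u{\left(C \right)} = \frac{C}{3}$
$-12 + u{\left(-1 \right)} \left(-4 - 3 \cdot 2 \left(-1\right)\right) = -12 + \frac{1}{3} \left(-1\right) \left(-4 - 3 \cdot 2 \left(-1\right)\right) = -12 - \frac{-4 - 6 \left(-1\right)}{3} = -12 - \frac{-4 - -6}{3} = -12 - \frac{-4 + 6}{3} = -12 - \frac{2}{3} = - \frac{38}{3}$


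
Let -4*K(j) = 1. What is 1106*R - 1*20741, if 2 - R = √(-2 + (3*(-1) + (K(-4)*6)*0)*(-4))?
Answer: -18529 - 1106*√10 ≈ -22026.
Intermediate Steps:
K(j) = -¼ (K(j) = -¼*1 = -¼)
R = 2 - √10 (R = 2 - √(-2 + (3*(-1) - ¼*6*0)*(-4)) = 2 - √(-2 + (-3 - 3/2*0)*(-4)) = 2 - √(-2 + (-3 + 0)*(-4)) = 2 - √(-2 - 3*(-4)) = 2 - √(-2 + 12) = 2 - √10 ≈ -1.1623)
1106*R - 1*20741 = 1106*(2 - √10) - 1*20741 = (2212 - 1106*√10) - 20741 = -18529 - 1106*√10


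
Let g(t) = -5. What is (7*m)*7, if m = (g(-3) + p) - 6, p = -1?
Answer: -588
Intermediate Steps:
m = -12 (m = (-5 - 1) - 6 = -6 - 6 = -12)
(7*m)*7 = (7*(-12))*7 = -84*7 = -588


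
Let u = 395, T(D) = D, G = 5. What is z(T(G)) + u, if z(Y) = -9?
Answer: 386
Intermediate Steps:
z(T(G)) + u = -9 + 395 = 386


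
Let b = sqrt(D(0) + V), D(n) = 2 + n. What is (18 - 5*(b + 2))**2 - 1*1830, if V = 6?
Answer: -1566 - 160*sqrt(2) ≈ -1792.3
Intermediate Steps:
b = 2*sqrt(2) (b = sqrt((2 + 0) + 6) = sqrt(2 + 6) = sqrt(8) = 2*sqrt(2) ≈ 2.8284)
(18 - 5*(b + 2))**2 - 1*1830 = (18 - 5*(2*sqrt(2) + 2))**2 - 1*1830 = (18 - 5*(2 + 2*sqrt(2)))**2 - 1830 = (18 + (-10 - 10*sqrt(2)))**2 - 1830 = (8 - 10*sqrt(2))**2 - 1830 = -1830 + (8 - 10*sqrt(2))**2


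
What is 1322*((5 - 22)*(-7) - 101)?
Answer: 23796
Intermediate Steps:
1322*((5 - 22)*(-7) - 101) = 1322*(-17*(-7) - 101) = 1322*(119 - 101) = 1322*18 = 23796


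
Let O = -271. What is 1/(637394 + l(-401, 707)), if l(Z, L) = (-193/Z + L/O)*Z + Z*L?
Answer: 271/96134581 ≈ 2.8190e-6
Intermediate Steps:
l(Z, L) = L*Z + Z*(-193/Z - L/271) (l(Z, L) = (-193/Z + L/(-271))*Z + Z*L = (-193/Z + L*(-1/271))*Z + L*Z = (-193/Z - L/271)*Z + L*Z = Z*(-193/Z - L/271) + L*Z = L*Z + Z*(-193/Z - L/271))
1/(637394 + l(-401, 707)) = 1/(637394 + (-193 + (270/271)*707*(-401))) = 1/(637394 + (-193 - 76546890/271)) = 1/(637394 - 76599193/271) = 1/(96134581/271) = 271/96134581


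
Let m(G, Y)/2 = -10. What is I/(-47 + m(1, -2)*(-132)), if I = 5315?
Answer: 5315/2593 ≈ 2.0497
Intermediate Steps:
m(G, Y) = -20 (m(G, Y) = 2*(-10) = -20)
I/(-47 + m(1, -2)*(-132)) = 5315/(-47 - 20*(-132)) = 5315/(-47 + 2640) = 5315/2593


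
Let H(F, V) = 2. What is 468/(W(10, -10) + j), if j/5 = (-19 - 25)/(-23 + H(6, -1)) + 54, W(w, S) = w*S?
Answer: 4914/1895 ≈ 2.5931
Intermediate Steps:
W(w, S) = S*w
j = 5890/21 (j = 5*((-19 - 25)/(-23 + 2) + 54) = 5*(-44/(-21) + 54) = 5*(-44*(-1/21) + 54) = 5*(44/21 + 54) = 5*(1178/21) = 5890/21 ≈ 280.48)
468/(W(10, -10) + j) = 468/(-10*10 + 5890/21) = 468/(-100 + 5890/21) = 468/(3790/21) = (21/3790)*468 = 4914/1895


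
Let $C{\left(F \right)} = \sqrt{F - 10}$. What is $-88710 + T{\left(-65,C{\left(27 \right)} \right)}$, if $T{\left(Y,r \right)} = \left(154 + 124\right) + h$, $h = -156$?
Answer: $-88588$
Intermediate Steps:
$C{\left(F \right)} = \sqrt{-10 + F}$
$T{\left(Y,r \right)} = 122$ ($T{\left(Y,r \right)} = \left(154 + 124\right) - 156 = 278 - 156 = 122$)
$-88710 + T{\left(-65,C{\left(27 \right)} \right)} = -88710 + 122 = -88588$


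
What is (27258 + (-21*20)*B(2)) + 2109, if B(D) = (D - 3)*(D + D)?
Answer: 31047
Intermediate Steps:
B(D) = 2*D*(-3 + D) (B(D) = (-3 + D)*(2*D) = 2*D*(-3 + D))
(27258 + (-21*20)*B(2)) + 2109 = (27258 + (-21*20)*(2*2*(-3 + 2))) + 2109 = (27258 - 840*2*(-1)) + 2109 = (27258 - 420*(-4)) + 2109 = (27258 + 1680) + 2109 = 28938 + 2109 = 31047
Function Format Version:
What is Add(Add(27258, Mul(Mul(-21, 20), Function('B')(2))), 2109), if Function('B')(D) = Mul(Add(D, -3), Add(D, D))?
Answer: 31047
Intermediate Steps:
Function('B')(D) = Mul(2, D, Add(-3, D)) (Function('B')(D) = Mul(Add(-3, D), Mul(2, D)) = Mul(2, D, Add(-3, D)))
Add(Add(27258, Mul(Mul(-21, 20), Function('B')(2))), 2109) = Add(Add(27258, Mul(Mul(-21, 20), Mul(2, 2, Add(-3, 2)))), 2109) = Add(Add(27258, Mul(-420, Mul(2, 2, -1))), 2109) = Add(Add(27258, Mul(-420, -4)), 2109) = Add(Add(27258, 1680), 2109) = Add(28938, 2109) = 31047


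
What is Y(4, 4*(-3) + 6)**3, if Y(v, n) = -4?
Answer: -64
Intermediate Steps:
Y(4, 4*(-3) + 6)**3 = (-4)**3 = -64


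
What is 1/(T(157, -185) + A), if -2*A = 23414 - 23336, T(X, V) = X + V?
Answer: -1/67 ≈ -0.014925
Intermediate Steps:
T(X, V) = V + X
A = -39 (A = -(23414 - 23336)/2 = -½*78 = -39)
1/(T(157, -185) + A) = 1/((-185 + 157) - 39) = 1/(-28 - 39) = 1/(-67) = -1/67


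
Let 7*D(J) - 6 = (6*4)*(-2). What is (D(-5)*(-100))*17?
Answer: 10200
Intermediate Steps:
D(J) = -6 (D(J) = 6/7 + ((6*4)*(-2))/7 = 6/7 + (24*(-2))/7 = 6/7 + (⅐)*(-48) = 6/7 - 48/7 = -6)
(D(-5)*(-100))*17 = -6*(-100)*17 = 600*17 = 10200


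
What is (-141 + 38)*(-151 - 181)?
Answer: 34196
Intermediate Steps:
(-141 + 38)*(-151 - 181) = -103*(-332) = 34196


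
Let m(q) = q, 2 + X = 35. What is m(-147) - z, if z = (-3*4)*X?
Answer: 249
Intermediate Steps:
X = 33 (X = -2 + 35 = 33)
z = -396 (z = -3*4*33 = -12*33 = -396)
m(-147) - z = -147 - 1*(-396) = -147 + 396 = 249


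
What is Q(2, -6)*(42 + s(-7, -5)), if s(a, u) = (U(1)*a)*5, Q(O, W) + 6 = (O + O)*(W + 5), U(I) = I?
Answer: -70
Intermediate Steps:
Q(O, W) = -6 + 2*O*(5 + W) (Q(O, W) = -6 + (O + O)*(W + 5) = -6 + (2*O)*(5 + W) = -6 + 2*O*(5 + W))
s(a, u) = 5*a (s(a, u) = (1*a)*5 = a*5 = 5*a)
Q(2, -6)*(42 + s(-7, -5)) = (-6 + 10*2 + 2*2*(-6))*(42 + 5*(-7)) = (-6 + 20 - 24)*(42 - 35) = -10*7 = -70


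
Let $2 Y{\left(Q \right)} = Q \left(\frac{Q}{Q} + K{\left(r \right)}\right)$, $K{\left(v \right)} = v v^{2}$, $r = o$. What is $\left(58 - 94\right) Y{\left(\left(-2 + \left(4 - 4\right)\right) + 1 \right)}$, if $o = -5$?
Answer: $-2232$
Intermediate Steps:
$r = -5$
$K{\left(v \right)} = v^{3}$
$Y{\left(Q \right)} = - 62 Q$ ($Y{\left(Q \right)} = \frac{Q \left(\frac{Q}{Q} + \left(-5\right)^{3}\right)}{2} = \frac{Q \left(1 - 125\right)}{2} = \frac{Q \left(-124\right)}{2} = \frac{\left(-124\right) Q}{2} = - 62 Q$)
$\left(58 - 94\right) Y{\left(\left(-2 + \left(4 - 4\right)\right) + 1 \right)} = \left(58 - 94\right) \left(- 62 \left(\left(-2 + \left(4 - 4\right)\right) + 1\right)\right) = - 36 \left(- 62 \left(\left(-2 + 0\right) + 1\right)\right) = - 36 \left(- 62 \left(-2 + 1\right)\right) = - 36 \left(\left(-62\right) \left(-1\right)\right) = \left(-36\right) 62 = -2232$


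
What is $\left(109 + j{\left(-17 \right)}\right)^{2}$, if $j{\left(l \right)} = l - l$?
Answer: $11881$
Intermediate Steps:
$j{\left(l \right)} = 0$
$\left(109 + j{\left(-17 \right)}\right)^{2} = \left(109 + 0\right)^{2} = 109^{2} = 11881$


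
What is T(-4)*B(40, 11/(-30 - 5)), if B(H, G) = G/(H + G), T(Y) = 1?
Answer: -11/1389 ≈ -0.0079194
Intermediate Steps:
B(H, G) = G/(G + H)
T(-4)*B(40, 11/(-30 - 5)) = 1*((11/(-30 - 5))/(11/(-30 - 5) + 40)) = 1*((11/(-35))/(11/(-35) + 40)) = 1*((11*(-1/35))/(11*(-1/35) + 40)) = 1*(-11/(35*(-11/35 + 40))) = 1*(-11/(35*1389/35)) = 1*(-11/35*35/1389) = 1*(-11/1389) = -11/1389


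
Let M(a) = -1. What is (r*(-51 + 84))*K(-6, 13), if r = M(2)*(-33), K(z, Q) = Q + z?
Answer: 7623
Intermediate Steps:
r = 33 (r = -1*(-33) = 33)
(r*(-51 + 84))*K(-6, 13) = (33*(-51 + 84))*(13 - 6) = (33*33)*7 = 1089*7 = 7623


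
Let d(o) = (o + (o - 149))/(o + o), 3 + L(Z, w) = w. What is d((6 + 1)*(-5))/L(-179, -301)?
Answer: -219/21280 ≈ -0.010291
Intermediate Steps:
L(Z, w) = -3 + w
d(o) = (-149 + 2*o)/(2*o) (d(o) = (o + (-149 + o))/((2*o)) = (-149 + 2*o)*(1/(2*o)) = (-149 + 2*o)/(2*o))
d((6 + 1)*(-5))/L(-179, -301) = ((-149/2 + (6 + 1)*(-5))/(((6 + 1)*(-5))))/(-3 - 301) = ((-149/2 + 7*(-5))/((7*(-5))))/(-304) = ((-149/2 - 35)/(-35))*(-1/304) = -1/35*(-219/2)*(-1/304) = (219/70)*(-1/304) = -219/21280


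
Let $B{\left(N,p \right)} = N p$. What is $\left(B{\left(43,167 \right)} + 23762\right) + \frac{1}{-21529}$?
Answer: $\frac{666171846}{21529} \approx 30943.0$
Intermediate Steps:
$\left(B{\left(43,167 \right)} + 23762\right) + \frac{1}{-21529} = \left(43 \cdot 167 + 23762\right) + \frac{1}{-21529} = \left(7181 + 23762\right) - \frac{1}{21529} = 30943 - \frac{1}{21529} = \frac{666171846}{21529}$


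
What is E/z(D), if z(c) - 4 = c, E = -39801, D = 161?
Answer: -13267/55 ≈ -241.22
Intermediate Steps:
z(c) = 4 + c
E/z(D) = -39801/(4 + 161) = -39801/165 = -39801*1/165 = -13267/55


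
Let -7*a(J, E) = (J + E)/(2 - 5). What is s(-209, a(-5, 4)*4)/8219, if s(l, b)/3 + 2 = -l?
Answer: 621/8219 ≈ 0.075557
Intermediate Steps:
a(J, E) = E/21 + J/21 (a(J, E) = -(J + E)/(7*(2 - 5)) = -(E + J)/(7*(-3)) = -(E + J)*(-1)/(7*3) = -(-E/3 - J/3)/7 = E/21 + J/21)
s(l, b) = -6 - 3*l (s(l, b) = -6 + 3*(-l) = -6 - 3*l)
s(-209, a(-5, 4)*4)/8219 = (-6 - 3*(-209))/8219 = (-6 + 627)*(1/8219) = 621*(1/8219) = 621/8219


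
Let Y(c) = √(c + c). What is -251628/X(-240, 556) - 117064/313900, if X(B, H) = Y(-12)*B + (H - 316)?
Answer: -66407011/1569500 - 20969*I*√6/250 ≈ -42.311 - 205.45*I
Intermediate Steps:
Y(c) = √2*√c (Y(c) = √(2*c) = √2*√c)
X(B, H) = -316 + H + 2*I*B*√6 (X(B, H) = (√2*√(-12))*B + (H - 316) = (√2*(2*I*√3))*B + (-316 + H) = (2*I*√6)*B + (-316 + H) = 2*I*B*√6 + (-316 + H) = -316 + H + 2*I*B*√6)
-251628/X(-240, 556) - 117064/313900 = -251628/(-316 + 556 + 2*I*(-240)*√6) - 117064/313900 = -251628/(-316 + 556 - 480*I*√6) - 117064*1/313900 = -251628/(240 - 480*I*√6) - 29266/78475 = -29266/78475 - 251628/(240 - 480*I*√6)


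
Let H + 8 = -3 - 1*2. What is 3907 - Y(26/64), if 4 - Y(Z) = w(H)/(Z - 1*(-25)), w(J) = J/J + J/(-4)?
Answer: 3173275/813 ≈ 3903.2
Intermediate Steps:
H = -13 (H = -8 + (-3 - 1*2) = -8 + (-3 - 2) = -8 - 5 = -13)
w(J) = 1 - J/4 (w(J) = 1 + J*(-¼) = 1 - J/4)
Y(Z) = 4 - 17/(4*(25 + Z)) (Y(Z) = 4 - (1 - ¼*(-13))/(Z - 1*(-25)) = 4 - (1 + 13/4)/(Z + 25) = 4 - 17/(4*(25 + Z)))
3907 - Y(26/64) = 3907 - (383 + 16*(26/64))/(4*(25 + 26/64)) = 3907 - (383 + 16*(26*(1/64)))/(4*(25 + 26*(1/64))) = 3907 - (383 + 16*(13/32))/(4*(25 + 13/32)) = 3907 - (383 + 13/2)/(4*813/32) = 3907 - 32*779/(4*813*2) = 3907 - 1*3116/813 = 3907 - 3116/813 = 3173275/813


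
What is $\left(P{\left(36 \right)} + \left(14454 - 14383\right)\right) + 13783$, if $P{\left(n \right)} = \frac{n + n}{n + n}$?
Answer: $13855$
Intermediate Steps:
$P{\left(n \right)} = 1$ ($P{\left(n \right)} = \frac{2 n}{2 n} = 2 n \frac{1}{2 n} = 1$)
$\left(P{\left(36 \right)} + \left(14454 - 14383\right)\right) + 13783 = \left(1 + \left(14454 - 14383\right)\right) + 13783 = \left(1 + 71\right) + 13783 = 72 + 13783 = 13855$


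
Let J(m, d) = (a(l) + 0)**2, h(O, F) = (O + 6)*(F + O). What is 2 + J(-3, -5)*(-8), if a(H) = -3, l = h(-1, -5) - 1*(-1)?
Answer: -70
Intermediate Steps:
h(O, F) = (6 + O)*(F + O)
l = -29 (l = ((-1)**2 + 6*(-5) + 6*(-1) - 5*(-1)) - 1*(-1) = (1 - 30 - 6 + 5) + 1 = -30 + 1 = -29)
J(m, d) = 9 (J(m, d) = (-3 + 0)**2 = (-3)**2 = 9)
2 + J(-3, -5)*(-8) = 2 + 9*(-8) = 2 - 72 = -70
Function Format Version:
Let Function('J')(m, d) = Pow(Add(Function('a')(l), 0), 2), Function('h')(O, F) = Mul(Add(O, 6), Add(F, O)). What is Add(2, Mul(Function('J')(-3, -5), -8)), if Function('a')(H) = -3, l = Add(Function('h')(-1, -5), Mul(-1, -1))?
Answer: -70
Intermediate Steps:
Function('h')(O, F) = Mul(Add(6, O), Add(F, O))
l = -29 (l = Add(Add(Pow(-1, 2), Mul(6, -5), Mul(6, -1), Mul(-5, -1)), Mul(-1, -1)) = Add(Add(1, -30, -6, 5), 1) = Add(-30, 1) = -29)
Function('J')(m, d) = 9 (Function('J')(m, d) = Pow(Add(-3, 0), 2) = Pow(-3, 2) = 9)
Add(2, Mul(Function('J')(-3, -5), -8)) = Add(2, Mul(9, -8)) = Add(2, -72) = -70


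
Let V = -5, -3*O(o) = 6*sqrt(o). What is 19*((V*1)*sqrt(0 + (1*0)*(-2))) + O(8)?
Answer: -4*sqrt(2) ≈ -5.6569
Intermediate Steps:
O(o) = -2*sqrt(o)
19*((V*1)*sqrt(0 + (1*0)*(-2))) + O(8) = 19*((-5*1)*sqrt(0 + (1*0)*(-2))) - 4*sqrt(2) = 19*(-5*sqrt(0 + 0*(-2))) - 4*sqrt(2) = 19*(-5*sqrt(0 + 0)) - 4*sqrt(2) = 19*(-5*sqrt(0)) - 4*sqrt(2) = 19*(-5*0) - 4*sqrt(2) = 19*0 - 4*sqrt(2) = 0 - 4*sqrt(2) = -4*sqrt(2)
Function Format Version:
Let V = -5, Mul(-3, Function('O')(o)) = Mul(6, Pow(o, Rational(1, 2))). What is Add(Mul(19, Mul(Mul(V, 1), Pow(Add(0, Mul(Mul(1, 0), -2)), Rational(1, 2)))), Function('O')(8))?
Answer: Mul(-4, Pow(2, Rational(1, 2))) ≈ -5.6569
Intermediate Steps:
Function('O')(o) = Mul(-2, Pow(o, Rational(1, 2))) (Function('O')(o) = Mul(Rational(-1, 3), Mul(6, Pow(o, Rational(1, 2)))) = Mul(-2, Pow(o, Rational(1, 2))))
Add(Mul(19, Mul(Mul(V, 1), Pow(Add(0, Mul(Mul(1, 0), -2)), Rational(1, 2)))), Function('O')(8)) = Add(Mul(19, Mul(Mul(-5, 1), Pow(Add(0, Mul(Mul(1, 0), -2)), Rational(1, 2)))), Mul(-2, Pow(8, Rational(1, 2)))) = Add(Mul(19, Mul(-5, Pow(Add(0, Mul(0, -2)), Rational(1, 2)))), Mul(-2, Mul(2, Pow(2, Rational(1, 2))))) = Add(Mul(19, Mul(-5, Pow(Add(0, 0), Rational(1, 2)))), Mul(-4, Pow(2, Rational(1, 2)))) = Add(Mul(19, Mul(-5, Pow(0, Rational(1, 2)))), Mul(-4, Pow(2, Rational(1, 2)))) = Add(Mul(19, Mul(-5, 0)), Mul(-4, Pow(2, Rational(1, 2)))) = Add(Mul(19, 0), Mul(-4, Pow(2, Rational(1, 2)))) = Add(0, Mul(-4, Pow(2, Rational(1, 2)))) = Mul(-4, Pow(2, Rational(1, 2)))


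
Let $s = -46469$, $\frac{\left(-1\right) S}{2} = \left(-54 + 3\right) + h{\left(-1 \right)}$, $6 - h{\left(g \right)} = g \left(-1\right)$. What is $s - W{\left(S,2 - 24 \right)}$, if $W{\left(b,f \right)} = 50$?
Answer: $-46519$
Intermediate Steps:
$h{\left(g \right)} = 6 + g$ ($h{\left(g \right)} = 6 - g \left(-1\right) = 6 - - g = 6 + g$)
$S = 92$ ($S = - 2 \left(\left(-54 + 3\right) + \left(6 - 1\right)\right) = - 2 \left(-51 + 5\right) = \left(-2\right) \left(-46\right) = 92$)
$s - W{\left(S,2 - 24 \right)} = -46469 - 50 = -46519$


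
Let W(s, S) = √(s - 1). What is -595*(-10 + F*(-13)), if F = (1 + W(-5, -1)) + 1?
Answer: 21420 + 7735*I*√6 ≈ 21420.0 + 18947.0*I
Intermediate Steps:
W(s, S) = √(-1 + s)
F = 2 + I*√6 (F = (1 + √(-1 - 5)) + 1 = (1 + √(-6)) + 1 = (1 + I*√6) + 1 = 2 + I*√6 ≈ 2.0 + 2.4495*I)
-595*(-10 + F*(-13)) = -595*(-10 + (2 + I*√6)*(-13)) = -595*(-10 + (-26 - 13*I*√6)) = -595*(-36 - 13*I*√6) = 21420 + 7735*I*√6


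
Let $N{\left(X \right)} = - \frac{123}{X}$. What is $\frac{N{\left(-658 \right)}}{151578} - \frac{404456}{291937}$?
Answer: $- \frac{13446575887831}{9705769031196} \approx -1.3854$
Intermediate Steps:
$\frac{N{\left(-658 \right)}}{151578} - \frac{404456}{291937} = \frac{\left(-123\right) \frac{1}{-658}}{151578} - \frac{404456}{291937} = \left(-123\right) \left(- \frac{1}{658}\right) \frac{1}{151578} - \frac{404456}{291937} = \frac{123}{658} \cdot \frac{1}{151578} - \frac{404456}{291937} = \frac{41}{33246108} - \frac{404456}{291937} = - \frac{13446575887831}{9705769031196}$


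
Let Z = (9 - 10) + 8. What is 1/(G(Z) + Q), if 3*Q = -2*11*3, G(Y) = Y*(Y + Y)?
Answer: 1/76 ≈ 0.013158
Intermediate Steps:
Z = 7 (Z = -1 + 8 = 7)
G(Y) = 2*Y**2 (G(Y) = Y*(2*Y) = 2*Y**2)
Q = -22 (Q = (-2*11*3)/3 = (-22*3)/3 = (1/3)*(-66) = -22)
1/(G(Z) + Q) = 1/(2*7**2 - 22) = 1/(2*49 - 22) = 1/(98 - 22) = 1/76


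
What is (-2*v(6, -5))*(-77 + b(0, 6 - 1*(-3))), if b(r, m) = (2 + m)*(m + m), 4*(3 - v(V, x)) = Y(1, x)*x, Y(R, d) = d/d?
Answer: -2057/2 ≈ -1028.5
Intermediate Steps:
Y(R, d) = 1
v(V, x) = 3 - x/4
b(r, m) = 2*m*(2 + m) (b(r, m) = (2 + m)*(2*m) = 2*m*(2 + m))
(-2*v(6, -5))*(-77 + b(0, 6 - 1*(-3))) = (-2*(3 - ¼*(-5)))*(-77 + 2*(6 - 1*(-3))*(2 + (6 - 1*(-3)))) = (-2*(3 + 5/4))*(-77 + 2*(6 + 3)*(2 + (6 + 3))) = (-2*17/4)*(-77 + 2*9*(2 + 9)) = -17*(-77 + 2*9*11)/2 = -17*(-77 + 198)/2 = -17/2*121 = -2057/2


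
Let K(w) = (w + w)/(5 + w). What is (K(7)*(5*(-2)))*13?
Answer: -455/3 ≈ -151.67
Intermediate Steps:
K(w) = 2*w/(5 + w) (K(w) = (2*w)/(5 + w) = 2*w/(5 + w))
(K(7)*(5*(-2)))*13 = ((2*7/(5 + 7))*(5*(-2)))*13 = ((2*7/12)*(-10))*13 = ((2*7*(1/12))*(-10))*13 = ((7/6)*(-10))*13 = -35/3*13 = -455/3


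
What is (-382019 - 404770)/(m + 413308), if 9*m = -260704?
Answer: -7081101/3459068 ≈ -2.0471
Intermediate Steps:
m = -260704/9 (m = (⅑)*(-260704) = -260704/9 ≈ -28967.)
(-382019 - 404770)/(m + 413308) = (-382019 - 404770)/(-260704/9 + 413308) = -786789/3459068/9 = -786789*9/3459068 = -7081101/3459068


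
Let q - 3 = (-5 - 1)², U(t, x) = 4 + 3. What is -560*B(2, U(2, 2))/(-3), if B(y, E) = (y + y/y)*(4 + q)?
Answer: 24080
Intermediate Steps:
U(t, x) = 7
q = 39 (q = 3 + (-5 - 1)² = 3 + (-6)² = 3 + 36 = 39)
B(y, E) = 43 + 43*y (B(y, E) = (y + y/y)*(4 + 39) = (y + 1)*43 = (1 + y)*43 = 43 + 43*y)
-560*B(2, U(2, 2))/(-3) = -560*(43 + 43*2)/(-3) = -560*(43 + 86)*(-⅓) = -560*129*(-⅓) = -560*(-43) = -140*(-172) = 24080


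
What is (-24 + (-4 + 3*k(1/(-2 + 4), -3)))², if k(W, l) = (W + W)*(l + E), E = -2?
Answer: 1849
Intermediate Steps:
k(W, l) = 2*W*(-2 + l) (k(W, l) = (W + W)*(l - 2) = (2*W)*(-2 + l) = 2*W*(-2 + l))
(-24 + (-4 + 3*k(1/(-2 + 4), -3)))² = (-24 + (-4 + 3*(2*(-2 - 3)/(-2 + 4))))² = (-24 + (-4 + 3*(2*(-5)/2)))² = (-24 + (-4 + 3*(2*(½)*(-5))))² = (-24 + (-4 + 3*(-5)))² = (-24 + (-4 - 15))² = (-24 - 19)² = (-43)² = 1849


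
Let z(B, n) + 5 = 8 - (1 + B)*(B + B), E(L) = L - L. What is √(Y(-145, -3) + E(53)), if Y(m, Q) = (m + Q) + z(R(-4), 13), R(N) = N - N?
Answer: I*√145 ≈ 12.042*I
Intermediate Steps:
R(N) = 0
E(L) = 0
z(B, n) = 3 - 2*B*(1 + B) (z(B, n) = -5 + (8 - (1 + B)*(B + B)) = -5 + (8 - (1 + B)*2*B) = -5 + (8 - 2*B*(1 + B)) = 3 - 2*B*(1 + B))
Y(m, Q) = 3 + Q + m (Y(m, Q) = (m + Q) + (3 - 2*0 - 2*0²) = (Q + m) + (3 + 0 - 2*0) = (Q + m) + (3 + 0 + 0) = (Q + m) + 3 = 3 + Q + m)
√(Y(-145, -3) + E(53)) = √((3 - 3 - 145) + 0) = √(-145 + 0) = √(-145) = I*√145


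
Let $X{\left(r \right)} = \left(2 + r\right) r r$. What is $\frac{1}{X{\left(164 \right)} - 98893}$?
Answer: $\frac{1}{4365843} \approx 2.2905 \cdot 10^{-7}$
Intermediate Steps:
$X{\left(r \right)} = r^{2} \left(2 + r\right)$ ($X{\left(r \right)} = r \left(2 + r\right) r = r^{2} \left(2 + r\right)$)
$\frac{1}{X{\left(164 \right)} - 98893} = \frac{1}{164^{2} \left(2 + 164\right) - 98893} = \frac{1}{26896 \cdot 166 - 98893} = \frac{1}{4464736 - 98893} = \frac{1}{4365843}$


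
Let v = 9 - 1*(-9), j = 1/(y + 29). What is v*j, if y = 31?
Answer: 3/10 ≈ 0.30000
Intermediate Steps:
j = 1/60 (j = 1/(31 + 29) = 1/60 ≈ 0.016667)
v = 18 (v = 9 + 9 = 18)
v*j = 18*(1/60) = 3/10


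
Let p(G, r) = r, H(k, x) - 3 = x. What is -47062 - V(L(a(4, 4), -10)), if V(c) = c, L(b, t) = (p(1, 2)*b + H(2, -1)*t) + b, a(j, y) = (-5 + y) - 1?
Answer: -47036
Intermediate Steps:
H(k, x) = 3 + x
a(j, y) = -6 + y
L(b, t) = 2*t + 3*b (L(b, t) = (2*b + (3 - 1)*t) + b = (2*b + 2*t) + b = 2*t + 3*b)
-47062 - V(L(a(4, 4), -10)) = -47062 - (2*(-10) + 3*(-6 + 4)) = -47062 - (-20 + 3*(-2)) = -47062 - (-20 - 6) = -47062 - 1*(-26) = -47062 + 26 = -47036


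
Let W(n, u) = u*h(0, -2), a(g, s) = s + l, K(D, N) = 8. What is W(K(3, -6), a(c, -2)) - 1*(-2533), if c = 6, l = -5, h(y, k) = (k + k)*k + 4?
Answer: 2449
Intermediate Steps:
h(y, k) = 4 + 2*k**2 (h(y, k) = (2*k)*k + 4 = 2*k**2 + 4 = 4 + 2*k**2)
a(g, s) = -5 + s (a(g, s) = s - 5 = -5 + s)
W(n, u) = 12*u (W(n, u) = u*(4 + 2*(-2)**2) = u*(4 + 2*4) = u*(4 + 8) = u*12 = 12*u)
W(K(3, -6), a(c, -2)) - 1*(-2533) = 12*(-5 - 2) - 1*(-2533) = 12*(-7) + 2533 = -84 + 2533 = 2449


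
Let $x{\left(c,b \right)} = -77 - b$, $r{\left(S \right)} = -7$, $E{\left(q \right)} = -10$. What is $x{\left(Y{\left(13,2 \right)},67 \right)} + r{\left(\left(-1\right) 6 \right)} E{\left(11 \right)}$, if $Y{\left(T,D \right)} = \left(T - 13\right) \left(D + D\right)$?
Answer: $-74$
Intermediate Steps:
$Y{\left(T,D \right)} = 2 D \left(-13 + T\right)$ ($Y{\left(T,D \right)} = \left(-13 + T\right) 2 D = 2 D \left(-13 + T\right)$)
$x{\left(Y{\left(13,2 \right)},67 \right)} + r{\left(\left(-1\right) 6 \right)} E{\left(11 \right)} = \left(-77 - 67\right) - -70 = \left(-77 - 67\right) + 70 = -144 + 70 = -74$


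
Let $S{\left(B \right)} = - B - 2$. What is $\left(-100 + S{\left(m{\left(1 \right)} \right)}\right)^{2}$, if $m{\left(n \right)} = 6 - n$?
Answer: $11449$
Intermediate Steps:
$S{\left(B \right)} = -2 - B$
$\left(-100 + S{\left(m{\left(1 \right)} \right)}\right)^{2} = \left(-100 - \left(8 - 1\right)\right)^{2} = \left(-100 - 7\right)^{2} = \left(-107\right)^{2} = 11449$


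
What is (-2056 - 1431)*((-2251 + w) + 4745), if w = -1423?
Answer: -3734577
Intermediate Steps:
(-2056 - 1431)*((-2251 + w) + 4745) = (-2056 - 1431)*((-2251 - 1423) + 4745) = -3487*(-3674 + 4745) = -3487*1071 = -3734577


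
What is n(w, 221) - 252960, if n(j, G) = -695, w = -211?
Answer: -253655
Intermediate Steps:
n(w, 221) - 252960 = -695 - 252960 = -253655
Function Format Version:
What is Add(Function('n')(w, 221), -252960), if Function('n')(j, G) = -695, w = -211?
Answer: -253655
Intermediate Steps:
Add(Function('n')(w, 221), -252960) = Add(-695, -252960) = -253655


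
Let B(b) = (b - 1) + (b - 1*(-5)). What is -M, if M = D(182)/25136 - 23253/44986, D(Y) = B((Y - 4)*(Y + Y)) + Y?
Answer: -1313336453/282692024 ≈ -4.6458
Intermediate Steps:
B(b) = 4 + 2*b (B(b) = (-1 + b) + (b + 5) = (-1 + b) + (5 + b) = 4 + 2*b)
D(Y) = 4 + Y + 4*Y*(-4 + Y) (D(Y) = (4 + 2*((Y - 4)*(Y + Y))) + Y = (4 + 2*((-4 + Y)*(2*Y))) + Y = (4 + 2*(2*Y*(-4 + Y))) + Y = (4 + 4*Y*(-4 + Y)) + Y = 4 + Y + 4*Y*(-4 + Y))
M = 1313336453/282692024 (M = (4 + 182 + 4*182*(-4 + 182))/25136 - 23253/44986 = (4 + 182 + 4*182*178)*(1/25136) - 23253*1/44986 = (4 + 182 + 129584)*(1/25136) - 23253/44986 = 129770*(1/25136) - 23253/44986 = 64885/12568 - 23253/44986 = 1313336453/282692024 ≈ 4.6458)
-M = -1*1313336453/282692024 = -1313336453/282692024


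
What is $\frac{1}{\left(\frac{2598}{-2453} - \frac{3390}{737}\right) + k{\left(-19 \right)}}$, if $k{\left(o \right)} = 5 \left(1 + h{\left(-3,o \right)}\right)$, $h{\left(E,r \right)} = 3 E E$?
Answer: $\frac{164351}{22079104} \approx 0.0074437$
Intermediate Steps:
$h{\left(E,r \right)} = 3 E^{2}$
$k{\left(o \right)} = 140$ ($k{\left(o \right)} = 5 \left(1 + 3 \left(-3\right)^{2}\right) = 5 \left(1 + 3 \cdot 9\right) = 5 \left(1 + 27\right) = 5 \cdot 28 = 140$)
$\frac{1}{\left(\frac{2598}{-2453} - \frac{3390}{737}\right) + k{\left(-19 \right)}} = \frac{1}{\left(\frac{2598}{-2453} - \frac{3390}{737}\right) + 140} = \frac{1}{\left(2598 \left(- \frac{1}{2453}\right) - \frac{3390}{737}\right) + 140} = \frac{1}{\left(- \frac{2598}{2453} - \frac{3390}{737}\right) + 140} = \frac{1}{- \frac{930036}{164351} + 140} = \frac{1}{\frac{22079104}{164351}} = \frac{164351}{22079104}$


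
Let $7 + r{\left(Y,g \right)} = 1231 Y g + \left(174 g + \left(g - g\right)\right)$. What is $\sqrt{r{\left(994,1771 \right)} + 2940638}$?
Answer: $\sqrt{2170269179} \approx 46586.0$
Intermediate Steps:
$r{\left(Y,g \right)} = -7 + 174 g + 1231 Y g$ ($r{\left(Y,g \right)} = -7 + \left(1231 Y g + \left(174 g + \left(g - g\right)\right)\right) = -7 + \left(1231 Y g + \left(174 g + 0\right)\right) = -7 + \left(1231 Y g + 174 g\right) = -7 + \left(174 g + 1231 Y g\right) = -7 + 174 g + 1231 Y g$)
$\sqrt{r{\left(994,1771 \right)} + 2940638} = \sqrt{\left(-7 + 174 \cdot 1771 + 1231 \cdot 994 \cdot 1771\right) + 2940638} = \sqrt{\left(-7 + 308154 + 2167020394\right) + 2940638} = \sqrt{2167328541 + 2940638} = \sqrt{2170269179}$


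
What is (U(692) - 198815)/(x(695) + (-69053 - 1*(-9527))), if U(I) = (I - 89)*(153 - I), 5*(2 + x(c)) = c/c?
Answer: 2619160/297639 ≈ 8.7998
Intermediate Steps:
x(c) = -9/5 (x(c) = -2 + (c/c)/5 = -2 + (⅕)*1 = -2 + ⅕ = -9/5)
U(I) = (-89 + I)*(153 - I)
(U(692) - 198815)/(x(695) + (-69053 - 1*(-9527))) = ((-13617 - 1*692² + 242*692) - 198815)/(-9/5 + (-69053 - 1*(-9527))) = ((-13617 - 1*478864 + 167464) - 198815)/(-9/5 + (-69053 + 9527)) = ((-13617 - 478864 + 167464) - 198815)/(-9/5 - 59526) = (-325017 - 198815)/(-297639/5) = -523832*(-5/297639) = 2619160/297639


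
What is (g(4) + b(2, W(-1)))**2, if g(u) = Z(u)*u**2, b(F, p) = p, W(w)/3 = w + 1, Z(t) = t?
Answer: 4096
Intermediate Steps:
W(w) = 3 + 3*w (W(w) = 3*(w + 1) = 3*(1 + w) = 3 + 3*w)
g(u) = u**3 (g(u) = u*u**2 = u**3)
(g(4) + b(2, W(-1)))**2 = (4**3 + (3 + 3*(-1)))**2 = (64 + (3 - 3))**2 = (64 + 0)**2 = 64**2 = 4096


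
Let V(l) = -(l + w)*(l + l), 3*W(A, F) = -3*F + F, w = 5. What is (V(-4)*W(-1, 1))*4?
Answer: -64/3 ≈ -21.333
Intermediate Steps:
W(A, F) = -2*F/3 (W(A, F) = (-3*F + F)/3 = (-2*F)/3 = -2*F/3)
V(l) = -2*l*(5 + l) (V(l) = -(l + 5)*(l + l) = -(5 + l)*2*l = -2*l*(5 + l))
(V(-4)*W(-1, 1))*4 = ((-2*(-4)*(5 - 4))*(-⅔*1))*4 = (-2*(-4)*1*(-⅔))*4 = (8*(-⅔))*4 = -16/3*4 = -64/3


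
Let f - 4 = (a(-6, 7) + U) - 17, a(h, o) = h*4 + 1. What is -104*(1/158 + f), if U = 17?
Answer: 156052/79 ≈ 1975.3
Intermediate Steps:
a(h, o) = 1 + 4*h (a(h, o) = 4*h + 1 = 1 + 4*h)
f = -19 (f = 4 + (((1 + 4*(-6)) + 17) - 17) = 4 + (((1 - 24) + 17) - 17) = 4 + ((-23 + 17) - 17) = 4 + (-6 - 17) = 4 - 23 = -19)
-104*(1/158 + f) = -104*(1/158 - 19) = -104*(-3001/158) = 156052/79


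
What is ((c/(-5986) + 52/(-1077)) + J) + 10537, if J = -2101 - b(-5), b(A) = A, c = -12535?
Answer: 54431657525/6446922 ≈ 8443.0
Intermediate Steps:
J = -2096 (J = -2101 - 1*(-5) = -2101 + 5 = -2096)
((c/(-5986) + 52/(-1077)) + J) + 10537 = ((-12535/(-5986) + 52/(-1077)) - 2096) + 10537 = ((-12535*(-1/5986) + 52*(-1/1077)) - 2096) + 10537 = ((12535/5986 - 52/1077) - 2096) + 10537 = (13188923/6446922 - 2096) + 10537 = -13499559589/6446922 + 10537 = 54431657525/6446922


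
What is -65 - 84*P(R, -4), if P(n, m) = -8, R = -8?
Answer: 607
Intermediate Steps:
-65 - 84*P(R, -4) = -65 - 84*(-8) = -65 + 672 = 607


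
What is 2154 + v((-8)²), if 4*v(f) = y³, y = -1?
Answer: 8615/4 ≈ 2153.8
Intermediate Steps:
v(f) = -¼ (v(f) = (¼)*(-1)³ = (¼)*(-1) = -¼)
2154 + v((-8)²) = 2154 - ¼ = 8615/4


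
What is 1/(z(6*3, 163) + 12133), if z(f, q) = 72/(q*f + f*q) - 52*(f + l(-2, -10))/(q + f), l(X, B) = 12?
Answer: 29503/357705981 ≈ 8.2478e-5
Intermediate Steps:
z(f, q) = -52*(12 + f)/(f + q) + 36/(f*q) (z(f, q) = 72/(q*f + f*q) - 52*(f + 12)/(q + f) = 72/(f*q + f*q) - 52*(12 + f)/(f + q) = 72/((2*f*q)) - 52*(12 + f)/(f + q) = 72*(1/(2*f*q)) - 52*(12 + f)/(f + q) = 36/(f*q) - 52*(12 + f)/(f + q) = -52*(12 + f)/(f + q) + 36/(f*q))
1/(z(6*3, 163) + 12133) = 1/(4*(9*(6*3) + 9*163 - 156*6*3*163 - 13*163*(6*3)²)/((6*3)*163*(6*3 + 163)) + 12133) = 1/(4*(1/163)*(9*18 + 1467 - 156*18*163 - 13*163*18²)/(18*(18 + 163)) + 12133) = 1/(4*(1/18)*(1/163)*(162 + 1467 - 457704 - 13*163*324)/181 + 12133) = 1/(4*(1/18)*(1/163)*(1/181)*(162 + 1467 - 457704 - 686556) + 12133) = 1/(4*(1/18)*(1/163)*(1/181)*(-1142631) + 12133) = 1/(-253918/29503 + 12133) = 1/(357705981/29503) = 29503/357705981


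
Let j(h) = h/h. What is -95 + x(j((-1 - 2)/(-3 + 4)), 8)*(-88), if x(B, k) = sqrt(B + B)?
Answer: -95 - 88*sqrt(2) ≈ -219.45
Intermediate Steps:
j(h) = 1
x(B, k) = sqrt(2)*sqrt(B) (x(B, k) = sqrt(2*B) = sqrt(2)*sqrt(B))
-95 + x(j((-1 - 2)/(-3 + 4)), 8)*(-88) = -95 + (sqrt(2)*sqrt(1))*(-88) = -95 + (sqrt(2)*1)*(-88) = -95 + sqrt(2)*(-88) = -95 - 88*sqrt(2)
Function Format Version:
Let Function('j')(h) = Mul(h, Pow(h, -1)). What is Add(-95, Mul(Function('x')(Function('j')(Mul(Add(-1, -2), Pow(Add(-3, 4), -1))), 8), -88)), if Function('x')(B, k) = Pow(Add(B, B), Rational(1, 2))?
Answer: Add(-95, Mul(-88, Pow(2, Rational(1, 2)))) ≈ -219.45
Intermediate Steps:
Function('j')(h) = 1
Function('x')(B, k) = Mul(Pow(2, Rational(1, 2)), Pow(B, Rational(1, 2))) (Function('x')(B, k) = Pow(Mul(2, B), Rational(1, 2)) = Mul(Pow(2, Rational(1, 2)), Pow(B, Rational(1, 2))))
Add(-95, Mul(Function('x')(Function('j')(Mul(Add(-1, -2), Pow(Add(-3, 4), -1))), 8), -88)) = Add(-95, Mul(Mul(Pow(2, Rational(1, 2)), Pow(1, Rational(1, 2))), -88)) = Add(-95, Mul(Mul(Pow(2, Rational(1, 2)), 1), -88)) = Add(-95, Mul(Pow(2, Rational(1, 2)), -88)) = Add(-95, Mul(-88, Pow(2, Rational(1, 2))))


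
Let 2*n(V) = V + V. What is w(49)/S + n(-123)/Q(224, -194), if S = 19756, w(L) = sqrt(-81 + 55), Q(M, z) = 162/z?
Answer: 3977/27 + I*sqrt(26)/19756 ≈ 147.3 + 0.0002581*I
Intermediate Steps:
w(L) = I*sqrt(26) (w(L) = sqrt(-26) = I*sqrt(26))
n(V) = V (n(V) = (V + V)/2 = (2*V)/2 = V)
w(49)/S + n(-123)/Q(224, -194) = (I*sqrt(26))/19756 - 123/(162/(-194)) = (I*sqrt(26))*(1/19756) - 123/(162*(-1/194)) = I*sqrt(26)/19756 - 123/(-81/97) = I*sqrt(26)/19756 - 123*(-97/81) = I*sqrt(26)/19756 + 3977/27 = 3977/27 + I*sqrt(26)/19756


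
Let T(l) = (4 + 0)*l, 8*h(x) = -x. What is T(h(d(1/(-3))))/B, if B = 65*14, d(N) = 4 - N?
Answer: -1/420 ≈ -0.0023810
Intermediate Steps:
B = 910
h(x) = -x/8 (h(x) = (-x)/8 = -x/8)
T(l) = 4*l
T(h(d(1/(-3))))/B = (4*(-(4 - 1/(-3))/8))/910 = (4*(-(4 - 1*(-⅓))/8))/910 = (4*(-(4 + ⅓)/8))/910 = (4*(-⅛*13/3))/910 = (4*(-13/24))/910 = (1/910)*(-13/6) = -1/420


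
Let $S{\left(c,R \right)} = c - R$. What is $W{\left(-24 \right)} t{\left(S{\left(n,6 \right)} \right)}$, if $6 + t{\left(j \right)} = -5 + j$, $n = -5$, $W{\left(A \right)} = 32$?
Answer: $-704$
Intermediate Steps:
$t{\left(j \right)} = -11 + j$ ($t{\left(j \right)} = -6 + \left(-5 + j\right) = -11 + j$)
$W{\left(-24 \right)} t{\left(S{\left(n,6 \right)} \right)} = 32 \left(-11 - 11\right) = 32 \left(-22\right) = -704$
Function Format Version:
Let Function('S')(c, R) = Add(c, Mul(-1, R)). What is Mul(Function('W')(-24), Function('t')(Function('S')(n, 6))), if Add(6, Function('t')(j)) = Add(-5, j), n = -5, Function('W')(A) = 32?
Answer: -704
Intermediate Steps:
Function('t')(j) = Add(-11, j) (Function('t')(j) = Add(-6, Add(-5, j)) = Add(-11, j))
Mul(Function('W')(-24), Function('t')(Function('S')(n, 6))) = Mul(32, Add(-11, Add(-5, Mul(-1, 6)))) = Mul(32, Add(-11, Add(-5, -6))) = Mul(32, Add(-11, -11)) = Mul(32, -22) = -704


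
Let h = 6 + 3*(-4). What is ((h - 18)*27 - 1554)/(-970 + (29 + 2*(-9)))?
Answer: 2202/959 ≈ 2.2961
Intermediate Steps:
h = -6 (h = 6 - 12 = -6)
((h - 18)*27 - 1554)/(-970 + (29 + 2*(-9))) = ((-6 - 18)*27 - 1554)/(-970 + (29 + 2*(-9))) = (-24*27 - 1554)/(-970 + (29 - 18)) = (-648 - 1554)/(-970 + 11) = -2202/(-959) = -2202*(-1/959) = 2202/959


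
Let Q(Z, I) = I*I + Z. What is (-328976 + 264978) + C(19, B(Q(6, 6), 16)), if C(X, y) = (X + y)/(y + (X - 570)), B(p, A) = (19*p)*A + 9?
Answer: -391213376/6113 ≈ -63997.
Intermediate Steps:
Q(Z, I) = Z + I² (Q(Z, I) = I² + Z = Z + I²)
B(p, A) = 9 + 19*A*p (B(p, A) = 19*A*p + 9 = 9 + 19*A*p)
C(X, y) = (X + y)/(-570 + X + y) (C(X, y) = (X + y)/(y + (-570 + X)) = (X + y)/(-570 + X + y))
(-328976 + 264978) + C(19, B(Q(6, 6), 16)) = (-328976 + 264978) + (19 + (9 + 19*16*(6 + 6²)))/(-570 + 19 + (9 + 19*16*(6 + 6²))) = -63998 + (19 + (9 + 19*16*(6 + 36)))/(-570 + 19 + (9 + 19*16*(6 + 36))) = -63998 + (19 + (9 + 19*16*42))/(-570 + 19 + (9 + 19*16*42)) = -63998 + (19 + (9 + 12768))/(-570 + 19 + (9 + 12768)) = -63998 + (19 + 12777)/(-570 + 19 + 12777) = -63998 + 12796/12226 = -63998 + (1/12226)*12796 = -63998 + 6398/6113 = -391213376/6113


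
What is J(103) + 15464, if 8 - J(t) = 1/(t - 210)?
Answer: 1655505/107 ≈ 15472.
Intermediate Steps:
J(t) = 8 - 1/(-210 + t) (J(t) = 8 - 1/(t - 210) = 8 - 1/(-210 + t))
J(103) + 15464 = (-1681 + 8*103)/(-210 + 103) + 15464 = (-1681 + 824)/(-107) + 15464 = -1/107*(-857) + 15464 = 857/107 + 15464 = 1655505/107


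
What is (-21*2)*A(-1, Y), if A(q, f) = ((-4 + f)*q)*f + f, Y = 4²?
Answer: 7392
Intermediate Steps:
Y = 16
A(q, f) = f + f*q*(-4 + f) (A(q, f) = (q*(-4 + f))*f + f = f*q*(-4 + f) + f = f + f*q*(-4 + f))
(-21*2)*A(-1, Y) = (-21*2)*(16*(1 - 4*(-1) + 16*(-1))) = -672*(1 + 4 - 16) = -672*(-11) = -42*(-176) = 7392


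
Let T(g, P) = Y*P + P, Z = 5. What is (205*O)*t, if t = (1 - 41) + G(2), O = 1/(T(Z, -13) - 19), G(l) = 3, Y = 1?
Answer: 1517/9 ≈ 168.56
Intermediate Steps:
T(g, P) = 2*P (T(g, P) = 1*P + P = P + P = 2*P)
O = -1/45 (O = 1/(2*(-13) - 19) = 1/(-26 - 19) = 1/(-45) = -1/45 ≈ -0.022222)
t = -37 (t = (1 - 41) + 3 = -40 + 3 = -37)
(205*O)*t = (205*(-1/45))*(-37) = -41/9*(-37) = 1517/9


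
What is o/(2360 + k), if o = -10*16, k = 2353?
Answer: -160/4713 ≈ -0.033949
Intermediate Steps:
o = -160
o/(2360 + k) = -160/(2360 + 2353) = -160/4713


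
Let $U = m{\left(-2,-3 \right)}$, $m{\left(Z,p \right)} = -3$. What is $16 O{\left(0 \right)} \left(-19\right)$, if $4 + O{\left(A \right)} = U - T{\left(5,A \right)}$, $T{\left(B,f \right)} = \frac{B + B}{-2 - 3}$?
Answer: $1520$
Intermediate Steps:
$T{\left(B,f \right)} = - \frac{2 B}{5}$ ($T{\left(B,f \right)} = \frac{2 B}{-5} = 2 B \left(- \frac{1}{5}\right) = - \frac{2 B}{5}$)
$U = -3$
$O{\left(A \right)} = -5$ ($O{\left(A \right)} = -4 - \left(3 - 2\right) = -4 - 1 = -5$)
$16 O{\left(0 \right)} \left(-19\right) = 16 \left(-5\right) \left(-19\right) = \left(-80\right) \left(-19\right) = 1520$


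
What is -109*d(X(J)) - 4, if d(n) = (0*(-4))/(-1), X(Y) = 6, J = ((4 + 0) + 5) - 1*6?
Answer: -4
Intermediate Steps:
J = 3 (J = (4 + 5) - 6 = 9 - 6 = 3)
d(n) = 0 (d(n) = 0*(-1) = 0)
-109*d(X(J)) - 4 = -109*0 - 4 = 0 - 4 = -4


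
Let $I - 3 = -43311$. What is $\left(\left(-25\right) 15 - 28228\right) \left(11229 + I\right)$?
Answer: $917555637$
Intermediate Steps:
$I = -43308$ ($I = 3 - 43311 = -43308$)
$\left(\left(-25\right) 15 - 28228\right) \left(11229 + I\right) = \left(\left(-25\right) 15 - 28228\right) \left(11229 - 43308\right) = \left(-375 - 28228\right) \left(-32079\right) = \left(-28603\right) \left(-32079\right) = 917555637$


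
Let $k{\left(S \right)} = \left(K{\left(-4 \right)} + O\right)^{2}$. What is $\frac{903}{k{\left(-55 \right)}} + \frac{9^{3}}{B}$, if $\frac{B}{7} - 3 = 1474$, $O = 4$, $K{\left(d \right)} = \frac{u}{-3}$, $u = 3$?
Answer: $\frac{3114226}{31017} \approx 100.4$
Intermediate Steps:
$K{\left(d \right)} = -1$ ($K{\left(d \right)} = \frac{3}{-3} = 3 \left(- \frac{1}{3}\right) = -1$)
$B = 10339$ ($B = 21 + 7 \cdot 1474 = 21 + 10318 = 10339$)
$k{\left(S \right)} = 9$ ($k{\left(S \right)} = \left(-1 + 4\right)^{2} = 3^{2} = 9$)
$\frac{903}{k{\left(-55 \right)}} + \frac{9^{3}}{B} = \frac{903}{9} + \frac{9^{3}}{10339} = 903 \cdot \frac{1}{9} + 729 \cdot \frac{1}{10339} = \frac{301}{3} + \frac{729}{10339} = \frac{3114226}{31017}$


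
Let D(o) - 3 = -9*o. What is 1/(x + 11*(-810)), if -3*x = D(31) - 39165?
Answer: 1/4237 ≈ 0.00023602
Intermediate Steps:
D(o) = 3 - 9*o
x = 13147 (x = -((3 - 9*31) - 39165)/3 = -((3 - 279) - 39165)/3 = -(-276 - 39165)/3 = -⅓*(-39441) = 13147)
1/(x + 11*(-810)) = 1/(13147 + 11*(-810)) = 1/(13147 - 8910) = 1/4237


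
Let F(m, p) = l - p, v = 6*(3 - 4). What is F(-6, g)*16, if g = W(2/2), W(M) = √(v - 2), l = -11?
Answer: -176 - 32*I*√2 ≈ -176.0 - 45.255*I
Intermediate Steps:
v = -6 (v = 6*(-1) = -6)
W(M) = 2*I*√2 (W(M) = √(-6 - 2) = √(-8) = 2*I*√2)
g = 2*I*√2 ≈ 2.8284*I
F(m, p) = -11 - p
F(-6, g)*16 = (-11 - 2*I*√2)*16 = -176 - 32*I*√2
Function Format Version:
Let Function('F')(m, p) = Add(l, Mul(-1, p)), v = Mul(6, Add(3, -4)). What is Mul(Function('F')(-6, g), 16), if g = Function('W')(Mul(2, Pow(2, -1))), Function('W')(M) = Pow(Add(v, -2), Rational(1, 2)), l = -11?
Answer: Add(-176, Mul(-32, I, Pow(2, Rational(1, 2)))) ≈ Add(-176.00, Mul(-45.255, I))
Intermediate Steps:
v = -6 (v = Mul(6, -1) = -6)
Function('W')(M) = Mul(2, I, Pow(2, Rational(1, 2))) (Function('W')(M) = Pow(Add(-6, -2), Rational(1, 2)) = Pow(-8, Rational(1, 2)) = Mul(2, I, Pow(2, Rational(1, 2))))
g = Mul(2, I, Pow(2, Rational(1, 2))) ≈ Mul(2.8284, I)
Function('F')(m, p) = Add(-11, Mul(-1, p))
Mul(Function('F')(-6, g), 16) = Mul(Add(-11, Mul(-1, Mul(2, I, Pow(2, Rational(1, 2))))), 16) = Mul(Add(-11, Mul(-2, I, Pow(2, Rational(1, 2)))), 16) = Add(-176, Mul(-32, I, Pow(2, Rational(1, 2))))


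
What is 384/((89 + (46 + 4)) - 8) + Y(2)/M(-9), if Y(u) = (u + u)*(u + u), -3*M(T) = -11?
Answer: 10512/1441 ≈ 7.2949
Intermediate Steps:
M(T) = 11/3 (M(T) = -⅓*(-11) = 11/3)
Y(u) = 4*u² (Y(u) = (2*u)*(2*u) = 4*u²)
384/((89 + (46 + 4)) - 8) + Y(2)/M(-9) = 384/((89 + (46 + 4)) - 8) + (4*2²)/(11/3) = 384/((89 + 50) - 8) + (4*4)*(3/11) = 384/(139 - 8) + 16*(3/11) = 384/131 + 48/11 = 10512/1441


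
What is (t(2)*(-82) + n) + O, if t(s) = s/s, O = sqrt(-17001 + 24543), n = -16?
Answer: -98 + 3*sqrt(838) ≈ -11.155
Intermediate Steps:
O = 3*sqrt(838) (O = sqrt(7542) = 3*sqrt(838) ≈ 86.845)
t(s) = 1
(t(2)*(-82) + n) + O = (1*(-82) - 16) + 3*sqrt(838) = (-82 - 16) + 3*sqrt(838) = -98 + 3*sqrt(838)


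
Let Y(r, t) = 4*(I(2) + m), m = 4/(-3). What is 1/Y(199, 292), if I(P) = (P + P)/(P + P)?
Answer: -3/4 ≈ -0.75000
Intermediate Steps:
I(P) = 1 (I(P) = (2*P)/((2*P)) = (2*P)*(1/(2*P)) = 1)
m = -4/3 (m = 4*(-1/3) = -4/3 ≈ -1.3333)
Y(r, t) = -4/3 (Y(r, t) = 4*(1 - 4/3) = 4*(-1/3) = -4/3)
1/Y(199, 292) = 1/(-4/3) = -3/4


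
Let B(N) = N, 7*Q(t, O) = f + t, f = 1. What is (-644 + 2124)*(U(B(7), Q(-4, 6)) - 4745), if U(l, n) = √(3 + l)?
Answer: -7022600 + 1480*√10 ≈ -7.0179e+6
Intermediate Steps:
Q(t, O) = ⅐ + t/7 (Q(t, O) = (1 + t)/7 = ⅐ + t/7)
(-644 + 2124)*(U(B(7), Q(-4, 6)) - 4745) = (-644 + 2124)*(√(3 + 7) - 4745) = 1480*(√10 - 4745) = 1480*(-4745 + √10) = -7022600 + 1480*√10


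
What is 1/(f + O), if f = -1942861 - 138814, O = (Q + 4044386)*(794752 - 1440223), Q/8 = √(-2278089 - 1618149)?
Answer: I/(-2610535957481*I + 5163768*√3896238) ≈ -3.8306e-13 + 1.4956e-15*I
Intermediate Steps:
Q = 8*I*√3896238 (Q = 8*√(-2278089 - 1618149) = 8*√(-3896238) = 8*(I*√3896238) = 8*I*√3896238 ≈ 15791.0*I)
O = -2610533875806 - 5163768*I*√3896238 (O = (8*I*√3896238 + 4044386)*(794752 - 1440223) = (4044386 + 8*I*√3896238)*(-645471) = -2610533875806 - 5163768*I*√3896238 ≈ -2.6105e+12 - 1.0193e+10*I)
f = -2081675
1/(f + O) = 1/(-2081675 + (-2610533875806 - 5163768*I*√3896238)) = 1/(-2610535957481 - 5163768*I*√3896238)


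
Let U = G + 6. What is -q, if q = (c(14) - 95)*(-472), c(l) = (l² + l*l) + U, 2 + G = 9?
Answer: 146320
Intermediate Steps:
G = 7 (G = -2 + 9 = 7)
U = 13 (U = 7 + 6 = 13)
c(l) = 13 + 2*l² (c(l) = (l² + l*l) + 13 = (l² + l²) + 13 = 2*l² + 13 = 13 + 2*l²)
q = -146320 (q = ((13 + 2*14²) - 95)*(-472) = ((13 + 2*196) - 95)*(-472) = ((13 + 392) - 95)*(-472) = (405 - 95)*(-472) = 310*(-472) = -146320)
-q = -1*(-146320) = 146320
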